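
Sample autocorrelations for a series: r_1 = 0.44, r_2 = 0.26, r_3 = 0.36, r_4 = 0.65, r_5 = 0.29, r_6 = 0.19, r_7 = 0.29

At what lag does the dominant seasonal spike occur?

The largest autocorrelation is r_4 = 0.65; the remaining lags stay at or below 0.44. The elevated value at lag 1 (0.44), dropping to 0.26 at lag 2, reflects decaying short-term dependence rather than seasonality.
The dominant spike at lag 4 indicates a seasonal period of 4.

4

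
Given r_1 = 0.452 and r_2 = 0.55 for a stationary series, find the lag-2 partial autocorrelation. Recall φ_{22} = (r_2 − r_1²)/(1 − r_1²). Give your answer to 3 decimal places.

φ_{22} = (r_2 − r_1²) / (1 − r_1²)
r_1² = (0.452)² = 0.204304
Numerator = 0.55 − 0.2043 = 0.3457; denominator = 1 − 0.2043 = 0.7957
φ_{22} = 0.3457 / 0.7957 = 0.434

0.434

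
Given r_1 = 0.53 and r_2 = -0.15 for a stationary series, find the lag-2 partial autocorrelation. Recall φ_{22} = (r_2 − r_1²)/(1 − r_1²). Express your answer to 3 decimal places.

-0.599

φ_{22} = (r_2 − r_1²) / (1 − r_1²)
r_1² = (0.53)² = 0.2809
Numerator = -0.15 − 0.2809 = -0.4309; denominator = 1 − 0.2809 = 0.7191
φ_{22} = -0.4309 / 0.7191 = -0.599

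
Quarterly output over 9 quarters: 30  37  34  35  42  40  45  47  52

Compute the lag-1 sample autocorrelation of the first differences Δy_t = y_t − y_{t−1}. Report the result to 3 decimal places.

First differences Δy: 7, -3, 1, 7, -2, 5, 2, 5
Mean of differences = 2.7500
Numerator Σ(Δy_t−Δȳ)(Δy_{t+1}−Δȳ) = -56.0625
Denominator Σ(Δy_t−Δȳ)² = 105.5000
r_1(Δy) = -56.0625 / 105.5000 = -0.531

-0.531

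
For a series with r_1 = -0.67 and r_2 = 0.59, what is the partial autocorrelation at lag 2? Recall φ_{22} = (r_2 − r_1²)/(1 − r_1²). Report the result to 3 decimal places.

φ_{22} = (r_2 − r_1²) / (1 − r_1²)
r_1² = (-0.67)² = 0.4489
Numerator = 0.59 − 0.4489 = 0.1411; denominator = 1 − 0.4489 = 0.5511
φ_{22} = 0.1411 / 0.5511 = 0.256

0.256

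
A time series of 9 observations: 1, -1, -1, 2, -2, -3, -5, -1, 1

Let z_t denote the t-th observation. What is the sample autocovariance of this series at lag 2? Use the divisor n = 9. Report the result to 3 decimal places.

-1.111

Mean z̄ = (1 − 1 − 1 + 2 − 2 − 3 − 5 − 1 + 1)/9 = -1.0000
Σ_{t=1}^{7}(z_t−z̄)(z_{t+2}−z̄) = -10.0000
γ_2 = -10.0000 / 9 = -1.111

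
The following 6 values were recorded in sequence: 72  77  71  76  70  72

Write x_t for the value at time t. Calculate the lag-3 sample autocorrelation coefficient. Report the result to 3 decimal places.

Mean x̄ = (72 + 77 + 71 + 76 + 70 + 72)/6 = 73.0000
Deviations from mean: -1.0000, 4.0000, -2.0000, 3.0000, -3.0000, -1.0000
Σ(x_t−x̄)(x_{t+3}−x̄) = (-3.0000) + (-12.0000) + (2.0000) = -13.0000
Denominator Σ(x_t−x̄)² = 40.0000
r_3 = -13.0000 / 40.0000 = -0.325

-0.325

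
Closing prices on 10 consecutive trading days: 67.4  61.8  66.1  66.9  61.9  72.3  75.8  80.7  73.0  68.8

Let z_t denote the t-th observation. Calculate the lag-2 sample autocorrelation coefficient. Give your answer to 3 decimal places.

Mean z̄ = (67.4 + 61.8 + 66.1 + 66.9 + 61.9 + 72.3 + 75.8 + 80.7 + 73.0 + 68.8)/10 = 69.4700
Numerator Σ_{t=1}^{8}(z_t−z̄)(z_{t+2}−z̄) = 43.6092
Denominator Σ(z_t−z̄)² = 325.4810
r_2 = 43.6092 / 325.4810 = 0.134

0.134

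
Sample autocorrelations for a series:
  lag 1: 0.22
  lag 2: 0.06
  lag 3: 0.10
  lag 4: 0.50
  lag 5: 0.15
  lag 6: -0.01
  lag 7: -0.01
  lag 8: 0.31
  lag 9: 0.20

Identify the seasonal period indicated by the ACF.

The largest autocorrelation is r_4 = 0.50, with a weaker echo at lag 8 (0.31); the remaining lags stay at or below 0.22. The elevated value at lag 1 (0.22), dropping to 0.06 at lag 2, reflects decaying short-term dependence rather than seasonality.
The dominant spike at lag 4 indicates a seasonal period of 4.

4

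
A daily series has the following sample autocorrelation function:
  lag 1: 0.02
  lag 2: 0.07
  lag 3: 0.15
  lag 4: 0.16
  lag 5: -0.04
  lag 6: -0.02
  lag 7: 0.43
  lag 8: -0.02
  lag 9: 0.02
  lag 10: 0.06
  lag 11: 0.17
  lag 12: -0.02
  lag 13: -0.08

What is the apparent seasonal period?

7

The largest autocorrelation is r_7 = 0.43; the remaining lags stay at or below 0.17.
The dominant spike at lag 7 indicates a seasonal period of 7.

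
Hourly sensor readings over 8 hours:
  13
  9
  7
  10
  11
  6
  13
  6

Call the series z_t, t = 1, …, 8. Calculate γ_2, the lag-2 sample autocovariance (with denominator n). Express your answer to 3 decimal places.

0.309

Mean z̄ = (13 + 9 + 7 + 10 + 11 + 6 + 13 + 6)/8 = 9.3750
Σ_{t=1}^{6}(z_t−z̄)(z_{t+2}−z̄) = 2.4688
γ_2 = 2.4688 / 8 = 0.309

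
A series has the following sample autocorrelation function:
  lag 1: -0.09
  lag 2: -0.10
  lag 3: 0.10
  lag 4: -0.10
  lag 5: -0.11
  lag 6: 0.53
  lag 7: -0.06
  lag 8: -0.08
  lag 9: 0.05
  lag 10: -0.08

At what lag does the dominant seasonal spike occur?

6

The largest autocorrelation is r_6 = 0.53; the remaining lags stay at or below 0.10.
The dominant spike at lag 6 indicates a seasonal period of 6.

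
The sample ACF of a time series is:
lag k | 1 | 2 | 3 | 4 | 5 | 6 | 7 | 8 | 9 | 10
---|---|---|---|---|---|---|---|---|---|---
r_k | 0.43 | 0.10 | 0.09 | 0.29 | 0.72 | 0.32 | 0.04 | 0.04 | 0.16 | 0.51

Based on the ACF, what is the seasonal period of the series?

5

The largest autocorrelation is r_5 = 0.72, with a weaker echo at lag 10 (0.51); the remaining lags stay at or below 0.43. The elevated value at lag 1 (0.43), dropping to 0.10 at lag 2, reflects decaying short-term dependence rather than seasonality.
The dominant spike at lag 5 indicates a seasonal period of 5.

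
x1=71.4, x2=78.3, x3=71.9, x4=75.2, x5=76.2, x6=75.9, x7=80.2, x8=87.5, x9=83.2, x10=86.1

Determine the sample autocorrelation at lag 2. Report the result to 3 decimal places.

0.430

Mean x̄ = (71.4 + 78.3 + 71.9 + 75.2 + 76.2 + 75.9 + 80.2 + 87.5 + 83.2 + 86.1)/10 = 78.5900
Numerator Σ_{t=1}^{8}(x_t−x̄)(x_{t+2}−x̄) = 120.7128
Denominator Σ(x_t−x̄)² = 280.6090
r_2 = 120.7128 / 280.6090 = 0.430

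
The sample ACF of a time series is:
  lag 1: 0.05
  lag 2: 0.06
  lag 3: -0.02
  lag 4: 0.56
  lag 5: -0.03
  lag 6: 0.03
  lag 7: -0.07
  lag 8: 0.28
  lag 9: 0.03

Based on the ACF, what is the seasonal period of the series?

4

The largest autocorrelation is r_4 = 0.56, with a weaker echo at lag 8 (0.28); the remaining lags stay at or below 0.06.
The dominant spike at lag 4 indicates a seasonal period of 4.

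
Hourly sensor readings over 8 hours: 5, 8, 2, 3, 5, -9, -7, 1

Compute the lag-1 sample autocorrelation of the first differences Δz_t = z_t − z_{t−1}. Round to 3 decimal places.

-0.227

First differences Δz: 3, -6, 1, 2, -14, 2, 8
Mean of differences = -0.5714
Numerator Σ(Δz_t−Δz̄)(Δz_{t+1}−Δz̄) = -70.8980
Denominator Σ(Δz_t−Δz̄)² = 311.7143
r_1(Δz) = -70.8980 / 311.7143 = -0.227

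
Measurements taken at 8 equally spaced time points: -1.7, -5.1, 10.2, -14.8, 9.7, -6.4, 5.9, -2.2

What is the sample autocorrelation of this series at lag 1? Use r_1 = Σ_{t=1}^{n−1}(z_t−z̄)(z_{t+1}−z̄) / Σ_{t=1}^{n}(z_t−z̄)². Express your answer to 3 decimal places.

-0.861

Mean z̄ = (-1.7 − 5.1 + 10.2 − 14.8 + 9.7 − 6.4 + 5.9 − 2.2)/8 = -0.5500
Σ(z_t−z̄)(z_{t+1}−z̄) = (5.2325) + (-48.9125) + (-153.1875) + (-146.0625) + (-59.9625) + (-37.7325) + (-10.6425) = -451.2675
Denominator Σ(z_t−z̄)² = 524.2600
r_1 = -451.2675 / 524.2600 = -0.861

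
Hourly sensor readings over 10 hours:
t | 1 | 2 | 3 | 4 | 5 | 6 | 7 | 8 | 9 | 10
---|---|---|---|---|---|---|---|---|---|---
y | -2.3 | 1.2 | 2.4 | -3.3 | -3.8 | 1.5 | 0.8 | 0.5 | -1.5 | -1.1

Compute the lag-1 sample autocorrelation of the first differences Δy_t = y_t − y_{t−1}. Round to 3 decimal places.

-0.073

First differences Δy: 3.5, 1.2, -5.7, -0.5, 5.3, -0.7, -0.3, -2.0, 0.4
Mean of differences = 0.1333
Numerator Σ(Δy_t−Δȳ)(Δy_{t+1}−Δȳ) = -5.7978
Denominator Σ(Δy_t−Δȳ)² = 79.1000
r_1(Δy) = -5.7978 / 79.1000 = -0.073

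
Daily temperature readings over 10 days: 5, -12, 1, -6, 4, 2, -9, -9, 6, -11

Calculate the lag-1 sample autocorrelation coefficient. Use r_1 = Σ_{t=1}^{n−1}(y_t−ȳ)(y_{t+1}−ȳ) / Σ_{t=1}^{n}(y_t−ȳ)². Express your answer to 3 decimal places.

-0.491

Mean ȳ = (5 − 12 + 1 − 6 + 4 + 2 − 9 − 9 + 6 − 11)/10 = -2.9000
Numerator Σ_{t=1}^{9}(y_t−ȳ)(y_{t+1}−ȳ) = -226.1100
Denominator Σ(y_t−ȳ)² = 460.9000
r_1 = -226.1100 / 460.9000 = -0.491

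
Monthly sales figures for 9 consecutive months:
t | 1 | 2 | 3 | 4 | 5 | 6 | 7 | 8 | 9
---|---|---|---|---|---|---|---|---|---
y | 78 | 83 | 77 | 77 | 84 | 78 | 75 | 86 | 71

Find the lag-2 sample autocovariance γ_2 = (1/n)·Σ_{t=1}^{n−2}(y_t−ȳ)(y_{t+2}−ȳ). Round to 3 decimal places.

-1.110

Mean ȳ = (78 + 83 + 77 + 77 + 84 + 78 + 75 + 86 + 71)/9 = 78.7778
Σ_{t=1}^{7}(y_t−ȳ)(y_{t+2}−ȳ) = -9.9877
γ_2 = -9.9877 / 9 = -1.110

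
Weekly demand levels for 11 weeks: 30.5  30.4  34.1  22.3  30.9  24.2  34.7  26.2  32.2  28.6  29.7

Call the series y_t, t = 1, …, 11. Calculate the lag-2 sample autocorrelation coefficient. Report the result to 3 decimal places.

0.563

Mean ȳ = (30.5 + 30.4 + 34.1 + 22.3 + 30.9 + 24.2 + 34.7 + 26.2 + 32.2 + 28.6 + 29.7)/11 = 29.4364
Numerator Σ_{t=1}^{9}(y_t−ȳ)(y_{t+2}−ȳ) = 84.9110
Denominator Σ(y_t−ȳ)² = 150.8855
r_2 = 84.9110 / 150.8855 = 0.563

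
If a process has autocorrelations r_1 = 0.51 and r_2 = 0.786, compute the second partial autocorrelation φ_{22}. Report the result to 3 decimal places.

φ_{22} = (r_2 − r_1²) / (1 − r_1²)
r_1² = (0.51)² = 0.2601
Numerator = 0.786 − 0.2601 = 0.5259; denominator = 1 − 0.2601 = 0.7399
φ_{22} = 0.5259 / 0.7399 = 0.711

0.711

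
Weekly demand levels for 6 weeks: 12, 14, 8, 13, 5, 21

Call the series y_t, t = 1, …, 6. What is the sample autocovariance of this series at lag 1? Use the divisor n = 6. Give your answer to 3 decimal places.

Mean ȳ = (12 + 14 + 8 + 13 + 5 + 21)/6 = 12.1667
Deviations: -0.1667, 1.8333, -4.1667, 0.8333, -7.1667, 8.8333
Σ_{t=1}^{5}(y_t−ȳ)(y_{t+1}−ȳ) = -80.6944
γ_1 = -80.6944 / 6 = -13.449

-13.449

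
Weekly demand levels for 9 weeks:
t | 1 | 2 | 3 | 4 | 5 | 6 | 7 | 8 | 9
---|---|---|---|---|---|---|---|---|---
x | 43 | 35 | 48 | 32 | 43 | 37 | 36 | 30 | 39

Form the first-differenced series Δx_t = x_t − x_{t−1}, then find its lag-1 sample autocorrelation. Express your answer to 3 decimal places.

First differences Δx: -8, 13, -16, 11, -6, -1, -6, 9
Mean of differences = -0.5000
Numerator Σ(Δx_t−Δx̄)(Δx_{t+1}−Δx̄) = -598.7500
Denominator Σ(Δx_t−Δx̄)² = 762.0000
r_1(Δx) = -598.7500 / 762.0000 = -0.786

-0.786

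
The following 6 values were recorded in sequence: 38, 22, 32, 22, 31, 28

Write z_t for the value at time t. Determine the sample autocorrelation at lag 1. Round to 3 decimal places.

-0.635

Mean z̄ = (38 + 22 + 32 + 22 + 31 + 28)/6 = 28.8333
Deviations from mean: 9.1667, -6.8333, 3.1667, -6.8333, 2.1667, -0.8333
Numerator Σ_{t=1}^{5}(z_t−z̄)(z_{t+1}−z̄) = -122.5278
Denominator Σ(z_t−z̄)² = 192.8333
r_1 = -122.5278 / 192.8333 = -0.635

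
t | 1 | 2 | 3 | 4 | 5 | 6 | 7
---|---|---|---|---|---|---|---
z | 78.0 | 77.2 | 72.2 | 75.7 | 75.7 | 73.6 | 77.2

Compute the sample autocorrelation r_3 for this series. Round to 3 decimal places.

0.278

Mean z̄ = (78.0 + 77.2 + 72.2 + 75.7 + 75.7 + 73.6 + 77.2)/7 = 75.6571
Deviations from mean: 2.3429, 1.5429, -3.4571, 0.0429, 0.0429, -2.0571, 1.5429
Σ(z_t−z̄)(z_{t+3}−z̄) = (0.1004) + (0.0661) + (7.1118) + (0.0661) = 7.3445
Denominator Σ(z_t−z̄)² = 26.4371
r_3 = 7.3445 / 26.4371 = 0.278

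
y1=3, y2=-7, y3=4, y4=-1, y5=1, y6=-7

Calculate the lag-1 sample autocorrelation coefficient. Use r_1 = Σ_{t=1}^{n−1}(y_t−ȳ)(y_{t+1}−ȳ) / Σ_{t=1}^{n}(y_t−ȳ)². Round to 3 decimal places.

Mean ȳ = (3 − 7 + 4 − 1 + 1 − 7)/6 = -1.1667
Deviations from mean: 4.1667, -5.8333, 5.1667, 0.1667, 2.1667, -5.8333
Σ(y_t−ȳ)(y_{t+1}−ȳ) = (-24.3056) + (-30.1389) + (0.8611) + (0.3611) + (-12.6389) = -65.8611
Denominator Σ(y_t−ȳ)² = 116.8333
r_1 = -65.8611 / 116.8333 = -0.564

-0.564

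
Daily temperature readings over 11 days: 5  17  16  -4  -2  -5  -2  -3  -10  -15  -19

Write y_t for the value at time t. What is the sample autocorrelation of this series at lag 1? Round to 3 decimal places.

0.608

Mean ȳ = (5 + 17 + 16 − 4 − 2 − 5 − 2 − 3 − 10 − 15 − 19)/11 = -2.0000
Numerator Σ_{t=1}^{10}(y_t−ȳ)(y_{t+1}−ȳ) = 772.0000
Denominator Σ(y_t−ȳ)² = 1270.0000
r_1 = 772.0000 / 1270.0000 = 0.608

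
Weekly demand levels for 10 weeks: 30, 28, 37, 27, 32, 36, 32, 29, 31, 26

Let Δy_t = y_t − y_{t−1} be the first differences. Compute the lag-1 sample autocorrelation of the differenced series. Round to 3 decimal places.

-0.564

First differences Δy: -2, 9, -10, 5, 4, -4, -3, 2, -5
Mean of differences = -0.4444
Numerator Σ(Δy_t−Δȳ)(Δy_{t+1}−Δȳ) = -156.8642
Denominator Σ(Δy_t−Δȳ)² = 278.2222
r_1(Δy) = -156.8642 / 278.2222 = -0.564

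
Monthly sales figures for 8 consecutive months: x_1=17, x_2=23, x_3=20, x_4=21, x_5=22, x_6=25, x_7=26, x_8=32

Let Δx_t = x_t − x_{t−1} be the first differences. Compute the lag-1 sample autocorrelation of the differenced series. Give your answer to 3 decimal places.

-0.313

First differences Δx: 6, -3, 1, 1, 3, 1, 6
Mean of differences = 2.1429
Numerator Σ(Δx_t−Δx̄)(Δx_{t+1}−Δx̄) = -19.0204
Denominator Σ(Δx_t−Δx̄)² = 60.8571
r_1(Δx) = -19.0204 / 60.8571 = -0.313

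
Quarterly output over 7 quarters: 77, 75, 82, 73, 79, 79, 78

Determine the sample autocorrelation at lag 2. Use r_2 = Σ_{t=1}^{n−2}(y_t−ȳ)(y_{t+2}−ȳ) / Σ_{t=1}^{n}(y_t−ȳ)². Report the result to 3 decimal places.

0.186

Mean ȳ = (77 + 75 + 82 + 73 + 79 + 79 + 78)/7 = 77.5714
Deviations from mean: -0.5714, -2.5714, 4.4286, -4.5714, 1.4286, 1.4286, 0.4286
Numerator Σ_{t=1}^{5}(y_t−ȳ)(y_{t+2}−ȳ) = 9.6327
Denominator Σ(y_t−ȳ)² = 51.7143
r_2 = 9.6327 / 51.7143 = 0.186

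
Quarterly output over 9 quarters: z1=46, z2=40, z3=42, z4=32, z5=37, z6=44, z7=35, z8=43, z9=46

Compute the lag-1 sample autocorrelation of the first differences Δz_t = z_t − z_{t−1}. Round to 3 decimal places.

-0.429

First differences Δz: -6, 2, -10, 5, 7, -9, 8, 3
Mean of differences = 0.0000
Numerator Σ(Δz_t−Δz̄)(Δz_{t+1}−Δz̄) = -158.0000
Denominator Σ(Δz_t−Δz̄)² = 368.0000
r_1(Δz) = -158.0000 / 368.0000 = -0.429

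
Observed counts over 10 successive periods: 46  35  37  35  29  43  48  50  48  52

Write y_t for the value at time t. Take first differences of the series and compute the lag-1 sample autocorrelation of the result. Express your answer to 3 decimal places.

First differences Δy: -11, 2, -2, -6, 14, 5, 2, -2, 4
Mean of differences = 0.6667
Numerator Σ(Δy_t−Δȳ)(Δy_{t+1}−Δȳ) = -39.1111
Denominator Σ(Δy_t−Δȳ)² = 406.0000
r_1(Δy) = -39.1111 / 406.0000 = -0.096

-0.096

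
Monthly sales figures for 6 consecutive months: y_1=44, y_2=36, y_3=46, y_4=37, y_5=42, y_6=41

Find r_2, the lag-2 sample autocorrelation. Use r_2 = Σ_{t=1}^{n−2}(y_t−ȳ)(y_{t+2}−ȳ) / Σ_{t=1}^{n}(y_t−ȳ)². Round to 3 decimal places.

Mean ȳ = (44 + 36 + 46 + 37 + 42 + 41)/6 = 41.0000
Numerator Σ_{t=1}^{4}(y_t−ȳ)(y_{t+2}−ȳ) = 40.0000
Denominator Σ(y_t−ȳ)² = 76.0000
r_2 = 40.0000 / 76.0000 = 0.526

0.526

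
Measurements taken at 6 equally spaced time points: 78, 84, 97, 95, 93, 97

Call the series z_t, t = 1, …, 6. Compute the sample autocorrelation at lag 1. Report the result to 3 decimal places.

0.306

Mean z̄ = (78 + 84 + 97 + 95 + 93 + 97)/6 = 90.6667
Deviations from mean: -12.6667, -6.6667, 6.3333, 4.3333, 2.3333, 6.3333
Σ(z_t−z̄)(z_{t+1}−z̄) = (84.4444) + (-42.2222) + (27.4444) + (10.1111) + (14.7778) = 94.5556
Denominator Σ(z_t−z̄)² = 309.3333
r_1 = 94.5556 / 309.3333 = 0.306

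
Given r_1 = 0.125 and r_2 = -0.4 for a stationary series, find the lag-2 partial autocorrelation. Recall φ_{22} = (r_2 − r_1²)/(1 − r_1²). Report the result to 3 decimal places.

φ_{22} = (r_2 − r_1²) / (1 − r_1²)
r_1² = (0.125)² = 0.015625
Numerator = -0.4 − 0.0156 = -0.4156; denominator = 1 − 0.0156 = 0.9844
φ_{22} = -0.4156 / 0.9844 = -0.422

-0.422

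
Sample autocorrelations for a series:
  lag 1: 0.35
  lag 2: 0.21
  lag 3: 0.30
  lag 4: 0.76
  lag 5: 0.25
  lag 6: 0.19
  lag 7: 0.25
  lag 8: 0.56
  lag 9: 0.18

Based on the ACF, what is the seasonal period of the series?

The largest autocorrelation is r_4 = 0.76, with a weaker echo at lag 8 (0.56); the remaining lags stay at or below 0.35. The elevated value at lag 1 (0.35), dropping to 0.21 at lag 2, reflects decaying short-term dependence rather than seasonality.
The dominant spike at lag 4 indicates a seasonal period of 4.

4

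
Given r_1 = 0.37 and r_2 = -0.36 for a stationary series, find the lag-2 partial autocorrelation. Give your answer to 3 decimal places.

-0.576

φ_{22} = (r_2 − r_1²) / (1 − r_1²)
r_1² = (0.37)² = 0.1369
Numerator = -0.36 − 0.1369 = -0.4969; denominator = 1 − 0.1369 = 0.8631
φ_{22} = -0.4969 / 0.8631 = -0.576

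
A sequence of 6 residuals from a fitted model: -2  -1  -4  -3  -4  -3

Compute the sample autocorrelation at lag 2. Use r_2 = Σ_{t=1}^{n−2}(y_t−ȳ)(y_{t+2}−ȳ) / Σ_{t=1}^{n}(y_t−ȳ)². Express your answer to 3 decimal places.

Mean ȳ = (-2 − 1 − 4 − 3 − 4 − 3)/6 = -2.8333
Deviations from mean: 0.8333, 1.8333, -1.1667, -0.1667, -1.1667, -0.1667
Numerator Σ_{t=1}^{4}(y_t−ȳ)(y_{t+2}−ȳ) = 0.1111
Denominator Σ(y_t−ȳ)² = 6.8333
r_2 = 0.1111 / 6.8333 = 0.016

0.016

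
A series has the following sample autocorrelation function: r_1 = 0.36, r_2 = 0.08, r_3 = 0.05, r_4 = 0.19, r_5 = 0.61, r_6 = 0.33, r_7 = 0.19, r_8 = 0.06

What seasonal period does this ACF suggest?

The largest autocorrelation is r_5 = 0.61; the remaining lags stay at or below 0.36. The elevated value at lag 1 (0.36), dropping to 0.08 at lag 2, reflects decaying short-term dependence rather than seasonality.
The dominant spike at lag 5 indicates a seasonal period of 5.

5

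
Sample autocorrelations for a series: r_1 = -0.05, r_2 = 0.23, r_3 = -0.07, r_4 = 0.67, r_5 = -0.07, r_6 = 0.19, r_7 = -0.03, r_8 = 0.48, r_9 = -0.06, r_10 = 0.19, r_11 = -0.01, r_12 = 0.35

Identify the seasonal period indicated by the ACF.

4

The largest autocorrelation is r_4 = 0.67, with weaker echoes at lags 8 (0.48) and 12 (0.35); the remaining lags stay at or below 0.23.
The dominant spike at lag 4 indicates a seasonal period of 4.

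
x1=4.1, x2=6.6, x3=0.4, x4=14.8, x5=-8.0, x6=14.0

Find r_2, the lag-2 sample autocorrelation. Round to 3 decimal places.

0.449

Mean x̄ = (4.1 + 6.6 + 0.4 + 14.8 − 8.0 + 14.0)/6 = 5.3167
Σ(x_t−x̄)(x_{t+2}−x̄) = (5.9819) + (12.1703) + (65.4736) + (82.3469) = 165.9728
Denominator Σ(x_t−x̄)² = 369.9683
r_2 = 165.9728 / 369.9683 = 0.449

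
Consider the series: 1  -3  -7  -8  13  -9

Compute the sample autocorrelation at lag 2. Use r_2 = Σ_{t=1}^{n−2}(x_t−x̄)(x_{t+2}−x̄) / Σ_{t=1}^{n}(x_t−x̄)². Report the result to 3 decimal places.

Mean x̄ = (1 − 3 − 7 − 8 + 13 − 9)/6 = -2.1667
Deviations from mean: 3.1667, -0.8333, -4.8333, -5.8333, 15.1667, -6.8333
Numerator Σ_{t=1}^{4}(x_t−x̄)(x_{t+2}−x̄) = -43.8889
Denominator Σ(x_t−x̄)² = 344.8333
r_2 = -43.8889 / 344.8333 = -0.127

-0.127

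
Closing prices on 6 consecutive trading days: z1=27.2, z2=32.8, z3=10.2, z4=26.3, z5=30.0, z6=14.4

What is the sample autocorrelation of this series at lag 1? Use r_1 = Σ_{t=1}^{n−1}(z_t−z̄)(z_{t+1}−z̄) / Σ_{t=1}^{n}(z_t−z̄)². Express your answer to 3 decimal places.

-0.408

Mean z̄ = (27.2 + 32.8 + 10.2 + 26.3 + 30.0 + 14.4)/6 = 23.4833
Deviations from mean: 3.7167, 9.3167, -13.2833, 2.8167, 6.5167, -9.0833
Σ(z_t−z̄)(z_{t+1}−z̄) = (34.6269) + (-123.7564) + (-37.4147) + (18.3553) + (-59.1931) = -167.3819
Denominator Σ(z_t−z̄)² = 409.9683
r_1 = -167.3819 / 409.9683 = -0.408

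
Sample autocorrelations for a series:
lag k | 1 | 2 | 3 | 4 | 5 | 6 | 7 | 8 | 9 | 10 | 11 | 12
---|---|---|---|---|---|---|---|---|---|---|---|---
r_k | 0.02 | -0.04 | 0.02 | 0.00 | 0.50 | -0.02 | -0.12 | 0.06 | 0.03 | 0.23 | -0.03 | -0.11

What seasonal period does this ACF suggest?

5

The largest autocorrelation is r_5 = 0.50, with a weaker echo at lag 10 (0.23); the remaining lags stay at or below 0.06.
The dominant spike at lag 5 indicates a seasonal period of 5.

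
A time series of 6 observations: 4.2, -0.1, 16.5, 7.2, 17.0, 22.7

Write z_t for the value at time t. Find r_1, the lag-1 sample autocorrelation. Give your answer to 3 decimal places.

0.108

Mean z̄ = (4.2 − 0.1 + 16.5 + 7.2 + 17.0 + 22.7)/6 = 11.2500
Deviations from mean: -7.0500, -11.3500, 5.2500, -4.0500, 5.7500, 11.4500
Σ(z_t−z̄)(z_{t+1}−z̄) = (80.0175) + (-59.5875) + (-21.2625) + (-23.2875) + (65.8375) = 41.7175
Denominator Σ(z_t−z̄)² = 386.6550
r_1 = 41.7175 / 386.6550 = 0.108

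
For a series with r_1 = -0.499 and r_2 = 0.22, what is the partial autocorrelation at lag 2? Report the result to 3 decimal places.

-0.039

φ_{22} = (r_2 − r_1²) / (1 − r_1²)
r_1² = (-0.499)² = 0.249001
Numerator = 0.22 − 0.2490 = -0.0290; denominator = 1 − 0.2490 = 0.7510
φ_{22} = -0.0290 / 0.7510 = -0.039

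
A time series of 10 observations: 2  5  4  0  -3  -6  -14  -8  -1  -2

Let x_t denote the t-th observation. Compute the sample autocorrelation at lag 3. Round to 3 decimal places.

Mean x̄ = (2 + 5 + 4 + 0 − 3 − 6 − 14 − 8 − 1 − 2)/10 = -2.3000
Σ(x_t−x̄)(x_{t+3}−x̄) = (9.8900) + (-5.1100) + (-23.3100) + (-26.9100) + (3.9900) + (-4.8100) + (-3.5100) = -49.7700
Denominator Σ(x_t−x̄)² = 302.1000
r_3 = -49.7700 / 302.1000 = -0.165

-0.165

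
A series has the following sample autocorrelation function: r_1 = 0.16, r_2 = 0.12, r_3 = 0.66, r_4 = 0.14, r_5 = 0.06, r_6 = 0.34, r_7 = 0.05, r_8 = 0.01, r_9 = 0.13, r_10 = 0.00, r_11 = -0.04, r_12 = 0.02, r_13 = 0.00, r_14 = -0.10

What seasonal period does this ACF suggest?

3

The largest autocorrelation is r_3 = 0.66, with a weaker echo at lag 6 (0.34); the remaining lags stay at or below 0.16.
The dominant spike at lag 3 indicates a seasonal period of 3.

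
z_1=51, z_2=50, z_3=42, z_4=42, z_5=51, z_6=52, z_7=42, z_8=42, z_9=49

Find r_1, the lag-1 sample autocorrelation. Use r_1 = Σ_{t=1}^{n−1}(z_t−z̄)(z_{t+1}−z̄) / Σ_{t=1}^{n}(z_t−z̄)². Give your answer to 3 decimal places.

0.060

Mean z̄ = (51 + 50 + 42 + 42 + 51 + 52 + 42 + 42 + 49)/9 = 46.7778
Numerator Σ_{t=1}^{8}(z_t−z̄)(z_{t+1}−z̄) = 10.1728
Denominator Σ(z_t−z̄)² = 169.5556
r_1 = 10.1728 / 169.5556 = 0.060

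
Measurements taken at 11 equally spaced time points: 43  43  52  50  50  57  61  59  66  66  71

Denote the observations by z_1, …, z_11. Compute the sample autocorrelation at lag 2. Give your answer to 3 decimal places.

Mean z̄ = (43 + 43 + 52 + 50 + 50 + 57 + 61 + 59 + 66 + 66 + 71)/11 = 56.1818
Numerator Σ_{t=1}^{9}(z_t−z̄)(z_{t+2}−z̄) = 350.3884
Denominator Σ(z_t−z̄)² = 885.6364
r_2 = 350.3884 / 885.6364 = 0.396

0.396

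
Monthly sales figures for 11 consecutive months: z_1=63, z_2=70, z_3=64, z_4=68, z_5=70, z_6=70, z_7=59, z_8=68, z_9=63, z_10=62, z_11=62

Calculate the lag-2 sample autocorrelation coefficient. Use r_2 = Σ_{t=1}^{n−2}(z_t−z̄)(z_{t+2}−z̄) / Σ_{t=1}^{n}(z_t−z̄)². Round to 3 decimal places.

Mean z̄ = (63 + 70 + 64 + 68 + 70 + 70 + 59 + 68 + 63 + 62 + 62)/11 = 65.3636
Numerator Σ_{t=1}^{9}(z_t−z̄)(z_{t+2}−z̄) = 18.1901
Denominator Σ(z_t−z̄)² = 154.5455
r_2 = 18.1901 / 154.5455 = 0.118

0.118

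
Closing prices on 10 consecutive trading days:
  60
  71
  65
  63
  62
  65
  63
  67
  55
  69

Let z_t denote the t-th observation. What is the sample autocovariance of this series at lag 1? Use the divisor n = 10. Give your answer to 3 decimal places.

-9.800

Mean z̄ = (60 + 71 + 65 + 63 + 62 + 65 + 63 + 67 + 55 + 69)/10 = 64.0000
Σ_{t=1}^{9}(z_t−z̄)(z_{t+1}−z̄) = -98.0000
γ_1 = -98.0000 / 10 = -9.800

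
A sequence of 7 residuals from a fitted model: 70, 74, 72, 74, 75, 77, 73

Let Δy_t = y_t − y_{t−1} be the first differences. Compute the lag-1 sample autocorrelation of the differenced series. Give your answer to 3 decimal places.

-0.408

First differences Δy: 4, -2, 2, 1, 2, -4
Mean of differences = 0.5000
Numerator Σ(Δy_t−Δȳ)(Δy_{t+1}−Δȳ) = -17.7500
Denominator Σ(Δy_t−Δȳ)² = 43.5000
r_1(Δy) = -17.7500 / 43.5000 = -0.408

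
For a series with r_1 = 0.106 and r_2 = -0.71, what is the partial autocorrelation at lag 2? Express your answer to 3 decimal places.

-0.729

φ_{22} = (r_2 − r_1²) / (1 − r_1²)
r_1² = (0.106)² = 0.011236
Numerator = -0.71 − 0.0112 = -0.7212; denominator = 1 − 0.0112 = 0.9888
φ_{22} = -0.7212 / 0.9888 = -0.729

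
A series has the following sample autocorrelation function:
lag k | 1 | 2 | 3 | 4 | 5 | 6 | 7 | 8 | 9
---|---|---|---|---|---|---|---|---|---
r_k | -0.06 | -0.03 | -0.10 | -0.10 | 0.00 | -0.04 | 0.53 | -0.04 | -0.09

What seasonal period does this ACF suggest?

The largest autocorrelation is r_7 = 0.53; the remaining lags stay at or below 0.00.
The dominant spike at lag 7 indicates a seasonal period of 7.

7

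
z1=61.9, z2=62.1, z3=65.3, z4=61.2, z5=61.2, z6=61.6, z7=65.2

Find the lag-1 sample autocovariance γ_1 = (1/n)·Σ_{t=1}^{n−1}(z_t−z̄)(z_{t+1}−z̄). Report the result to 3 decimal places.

Mean z̄ = (61.9 + 62.1 + 65.3 + 61.2 + 61.2 + 61.6 + 65.2)/7 = 62.6429
Σ_{t=1}^{6}(z_t−z̄)(z_{t+1}−z̄) = -3.9533
γ_1 = -3.9533 / 7 = -0.565

-0.565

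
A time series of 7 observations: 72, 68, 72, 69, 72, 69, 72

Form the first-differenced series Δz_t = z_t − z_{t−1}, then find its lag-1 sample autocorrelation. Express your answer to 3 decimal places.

First differences Δz: -4, 4, -3, 3, -3, 3
Mean of differences = 0.0000
Numerator Σ(Δz_t−Δz̄)(Δz_{t+1}−Δz̄) = -55.0000
Denominator Σ(Δz_t−Δz̄)² = 68.0000
r_1(Δz) = -55.0000 / 68.0000 = -0.809

-0.809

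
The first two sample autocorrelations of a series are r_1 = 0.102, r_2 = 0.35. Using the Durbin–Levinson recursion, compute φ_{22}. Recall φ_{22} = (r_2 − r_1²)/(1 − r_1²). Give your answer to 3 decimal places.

φ_{22} = (r_2 − r_1²) / (1 − r_1²)
r_1² = (0.102)² = 0.010404
Numerator = 0.35 − 0.0104 = 0.3396; denominator = 1 − 0.0104 = 0.9896
φ_{22} = 0.3396 / 0.9896 = 0.343

0.343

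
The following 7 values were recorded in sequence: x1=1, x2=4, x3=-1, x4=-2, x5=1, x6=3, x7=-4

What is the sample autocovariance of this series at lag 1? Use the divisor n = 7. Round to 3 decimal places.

-1.501

Mean x̄ = (1 + 4 − 1 − 2 + 1 + 3 − 4)/7 = 0.2857
Σ_{t=1}^{6}(x_t−x̄)(x_{t+1}−x̄) = -10.5102
γ_1 = -10.5102 / 7 = -1.501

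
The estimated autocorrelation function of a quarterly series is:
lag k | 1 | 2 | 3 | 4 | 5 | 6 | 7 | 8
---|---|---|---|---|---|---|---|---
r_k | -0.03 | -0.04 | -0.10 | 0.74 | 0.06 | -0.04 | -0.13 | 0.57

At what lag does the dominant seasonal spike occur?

The largest autocorrelation is r_4 = 0.74, with a weaker echo at lag 8 (0.57); the remaining lags stay at or below 0.06.
The dominant spike at lag 4 indicates a seasonal period of 4.

4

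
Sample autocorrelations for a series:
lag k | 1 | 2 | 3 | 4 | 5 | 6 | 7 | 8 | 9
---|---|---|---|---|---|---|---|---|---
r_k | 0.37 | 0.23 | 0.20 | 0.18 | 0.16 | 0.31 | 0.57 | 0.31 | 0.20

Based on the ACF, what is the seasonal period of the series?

The largest autocorrelation is r_7 = 0.57; the remaining lags stay at or below 0.37. The elevated value at lag 1 (0.37), dropping to 0.23 at lag 2, reflects decaying short-term dependence rather than seasonality.
The dominant spike at lag 7 indicates a seasonal period of 7.

7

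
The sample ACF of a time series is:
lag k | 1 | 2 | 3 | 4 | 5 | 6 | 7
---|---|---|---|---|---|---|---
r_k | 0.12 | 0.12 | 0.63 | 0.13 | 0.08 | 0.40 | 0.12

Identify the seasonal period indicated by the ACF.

3

The largest autocorrelation is r_3 = 0.63, with a weaker echo at lag 6 (0.40); the remaining lags stay at or below 0.13.
The dominant spike at lag 3 indicates a seasonal period of 3.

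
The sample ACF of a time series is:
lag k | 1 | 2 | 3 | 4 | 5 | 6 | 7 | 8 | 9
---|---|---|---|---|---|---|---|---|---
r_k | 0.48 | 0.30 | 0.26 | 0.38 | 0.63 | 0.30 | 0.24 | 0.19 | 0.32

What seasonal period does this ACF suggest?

The largest autocorrelation is r_5 = 0.63; the remaining lags stay at or below 0.48. The elevated value at lag 1 (0.48), dropping to 0.30 at lag 2, reflects decaying short-term dependence rather than seasonality.
The dominant spike at lag 5 indicates a seasonal period of 5.

5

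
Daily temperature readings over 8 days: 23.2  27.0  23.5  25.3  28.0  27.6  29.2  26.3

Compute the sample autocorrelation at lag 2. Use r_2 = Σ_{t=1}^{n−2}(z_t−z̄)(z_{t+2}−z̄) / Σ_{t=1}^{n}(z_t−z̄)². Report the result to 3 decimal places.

Mean z̄ = (23.2 + 27.0 + 23.5 + 25.3 + 28.0 + 27.6 + 29.2 + 26.3)/8 = 26.2625
Numerator Σ_{t=1}^{6}(z_t−z̄)(z_{t+2}−z̄) = 6.8172
Denominator Σ(z_t−z̄)² = 31.9188
r_2 = 6.8172 / 31.9188 = 0.214

0.214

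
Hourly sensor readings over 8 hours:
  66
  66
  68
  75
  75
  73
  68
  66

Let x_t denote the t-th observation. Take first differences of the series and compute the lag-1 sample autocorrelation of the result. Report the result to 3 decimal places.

First differences Δx: 0, 2, 7, 0, -2, -5, -2
Mean of differences = 0.0000
Numerator Σ(Δx_t−Δx̄)(Δx_{t+1}−Δx̄) = 34.0000
Denominator Σ(Δx_t−Δx̄)² = 86.0000
r_1(Δx) = 34.0000 / 86.0000 = 0.395

0.395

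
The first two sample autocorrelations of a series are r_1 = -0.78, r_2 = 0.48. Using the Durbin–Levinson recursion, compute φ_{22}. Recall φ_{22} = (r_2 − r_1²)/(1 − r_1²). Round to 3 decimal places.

φ_{22} = (r_2 − r_1²) / (1 − r_1²)
r_1² = (-0.78)² = 0.6084
Numerator = 0.48 − 0.6084 = -0.1284; denominator = 1 − 0.6084 = 0.3916
φ_{22} = -0.1284 / 0.3916 = -0.328

-0.328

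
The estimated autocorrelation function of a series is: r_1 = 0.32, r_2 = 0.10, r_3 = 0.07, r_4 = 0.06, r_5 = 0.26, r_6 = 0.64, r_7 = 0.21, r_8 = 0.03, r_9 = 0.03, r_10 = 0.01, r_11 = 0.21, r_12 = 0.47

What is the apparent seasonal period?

The largest autocorrelation is r_6 = 0.64, with a weaker echo at lag 12 (0.47); the remaining lags stay at or below 0.32. The elevated value at lag 1 (0.32), dropping to 0.10 at lag 2, reflects decaying short-term dependence rather than seasonality.
The dominant spike at lag 6 indicates a seasonal period of 6.

6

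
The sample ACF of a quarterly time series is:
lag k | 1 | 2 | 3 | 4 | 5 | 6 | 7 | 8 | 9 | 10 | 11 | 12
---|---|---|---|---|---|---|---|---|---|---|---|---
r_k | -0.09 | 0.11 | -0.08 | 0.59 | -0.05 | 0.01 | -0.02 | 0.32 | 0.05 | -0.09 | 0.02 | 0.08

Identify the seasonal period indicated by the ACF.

The largest autocorrelation is r_4 = 0.59, with a weaker echo at lag 8 (0.32); the remaining lags stay at or below 0.11.
The dominant spike at lag 4 indicates a seasonal period of 4.

4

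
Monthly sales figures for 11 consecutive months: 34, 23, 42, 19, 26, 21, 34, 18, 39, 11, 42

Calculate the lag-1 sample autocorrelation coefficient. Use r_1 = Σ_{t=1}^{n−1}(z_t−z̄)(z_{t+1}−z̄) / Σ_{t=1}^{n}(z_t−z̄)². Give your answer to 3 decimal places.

Mean z̄ = (34 + 23 + 42 + 19 + 26 + 21 + 34 + 18 + 39 + 11 + 42)/11 = 28.0909
Numerator Σ_{t=1}^{10}(z_t−z̄)(z_{t+1}−z̄) = -829.2810
Denominator Σ(z_t−z̄)² = 1132.9091
r_1 = -829.2810 / 1132.9091 = -0.732

-0.732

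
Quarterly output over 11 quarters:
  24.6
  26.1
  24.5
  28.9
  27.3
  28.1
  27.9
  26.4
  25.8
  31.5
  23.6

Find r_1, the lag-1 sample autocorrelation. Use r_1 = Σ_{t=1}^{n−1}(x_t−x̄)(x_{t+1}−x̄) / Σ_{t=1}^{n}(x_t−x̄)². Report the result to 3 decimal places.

-0.354

Mean x̄ = (24.6 + 26.1 + 24.5 + 28.9 + 27.3 + 28.1 + 27.9 + 26.4 + 25.8 + 31.5 + 23.6)/11 = 26.7909
Numerator Σ_{t=1}^{10}(x_t−x̄)(x_{t+1}−x̄) = -18.2819
Denominator Σ(x_t−x̄)² = 51.6691
r_1 = -18.2819 / 51.6691 = -0.354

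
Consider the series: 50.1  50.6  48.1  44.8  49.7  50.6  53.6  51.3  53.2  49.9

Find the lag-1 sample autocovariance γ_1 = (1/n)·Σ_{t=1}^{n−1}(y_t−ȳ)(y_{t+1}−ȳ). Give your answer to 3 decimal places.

2.046

Mean ȳ = (50.1 + 50.6 + 48.1 + 44.8 + 49.7 + 50.6 + 53.6 + 51.3 + 53.2 + 49.9)/10 = 50.1900
Σ_{t=1}^{9}(y_t−ȳ)(y_{t+1}−ȳ) = 20.4629
γ_1 = 20.4629 / 10 = 2.046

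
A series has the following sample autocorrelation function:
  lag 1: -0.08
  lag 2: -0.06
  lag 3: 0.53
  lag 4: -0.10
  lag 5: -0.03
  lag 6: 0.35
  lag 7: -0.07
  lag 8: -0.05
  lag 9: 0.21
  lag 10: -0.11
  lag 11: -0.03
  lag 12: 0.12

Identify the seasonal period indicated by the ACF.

The largest autocorrelation is r_3 = 0.53, with weaker echoes at lags 6 (0.35) and 9 (0.21); the remaining lags stay at or below 0.12.
The dominant spike at lag 3 indicates a seasonal period of 3.

3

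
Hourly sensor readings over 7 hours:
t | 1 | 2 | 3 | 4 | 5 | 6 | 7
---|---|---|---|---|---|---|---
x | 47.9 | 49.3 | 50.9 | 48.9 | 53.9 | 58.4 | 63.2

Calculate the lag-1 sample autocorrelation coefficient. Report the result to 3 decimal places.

0.474

Mean x̄ = (47.9 + 49.3 + 50.9 + 48.9 + 53.9 + 58.4 + 63.2)/7 = 53.2143
Σ(x_t−x̄)(x_{t+1}−x̄) = (20.8016) + (9.0588) + (9.9845) + (-2.9584) + (3.5559) + (51.7831) = 92.2255
Denominator Σ(x_t−x̄)² = 194.6086
r_1 = 92.2255 / 194.6086 = 0.474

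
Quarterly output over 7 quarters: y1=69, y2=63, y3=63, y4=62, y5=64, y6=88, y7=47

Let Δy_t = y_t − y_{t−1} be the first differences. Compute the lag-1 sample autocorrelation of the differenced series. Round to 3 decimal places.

-0.388

First differences Δy: -6, 0, -1, 2, 24, -41
Mean of differences = -3.6667
Numerator Σ(Δy_t−Δȳ)(Δy_{t+1}−Δȳ) = -859.7778
Denominator Σ(Δy_t−Δȳ)² = 2217.3333
r_1(Δy) = -859.7778 / 2217.3333 = -0.388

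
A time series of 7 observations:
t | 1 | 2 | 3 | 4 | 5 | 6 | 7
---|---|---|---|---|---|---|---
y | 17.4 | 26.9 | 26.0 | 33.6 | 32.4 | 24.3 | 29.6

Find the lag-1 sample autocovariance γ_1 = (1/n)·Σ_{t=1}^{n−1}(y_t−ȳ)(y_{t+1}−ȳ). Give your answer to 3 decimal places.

Mean ȳ = (17.4 + 26.9 + 26.0 + 33.6 + 32.4 + 24.3 + 29.6)/7 = 27.1714
Σ_{t=1}^{6}(y_t−ȳ)(y_{t+1}−ȳ) = 7.0649
γ_1 = 7.0649 / 7 = 1.009

1.009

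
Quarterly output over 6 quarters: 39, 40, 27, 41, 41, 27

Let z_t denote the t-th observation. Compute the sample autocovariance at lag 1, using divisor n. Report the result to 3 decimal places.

Mean z̄ = (39 + 40 + 27 + 41 + 41 + 27)/6 = 35.8333
Σ_{t=1}^{5}(z_t−z̄)(z_{t+1}−z̄) = -88.1944
γ_1 = -88.1944 / 6 = -14.699

-14.699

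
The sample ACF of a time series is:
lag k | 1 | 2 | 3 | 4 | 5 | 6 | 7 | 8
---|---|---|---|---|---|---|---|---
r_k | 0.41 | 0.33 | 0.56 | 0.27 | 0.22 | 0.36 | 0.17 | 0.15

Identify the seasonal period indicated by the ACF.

The largest autocorrelation is r_3 = 0.56; the remaining lags stay at or below 0.41. The elevated value at lag 1 (0.41), dropping to 0.33 at lag 2, reflects decaying short-term dependence rather than seasonality.
The dominant spike at lag 3 indicates a seasonal period of 3.

3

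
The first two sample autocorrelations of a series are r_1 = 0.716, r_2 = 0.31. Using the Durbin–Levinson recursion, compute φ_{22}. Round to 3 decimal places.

φ_{22} = (r_2 − r_1²) / (1 − r_1²)
r_1² = (0.716)² = 0.512656
Numerator = 0.31 − 0.5127 = -0.2027; denominator = 1 − 0.5127 = 0.4873
φ_{22} = -0.2027 / 0.4873 = -0.416

-0.416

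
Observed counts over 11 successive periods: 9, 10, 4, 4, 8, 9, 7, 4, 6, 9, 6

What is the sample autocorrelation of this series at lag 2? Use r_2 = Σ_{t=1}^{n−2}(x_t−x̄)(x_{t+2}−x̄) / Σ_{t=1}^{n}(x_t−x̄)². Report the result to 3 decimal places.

-0.700

Mean x̄ = (9 + 10 + 4 + 4 + 8 + 9 + 7 + 4 + 6 + 9 + 6)/11 = 6.9091
Numerator Σ_{t=1}^{9}(x_t−x̄)(x_{t+2}−x̄) = -35.6529
Denominator Σ(x_t−x̄)² = 50.9091
r_2 = -35.6529 / 50.9091 = -0.700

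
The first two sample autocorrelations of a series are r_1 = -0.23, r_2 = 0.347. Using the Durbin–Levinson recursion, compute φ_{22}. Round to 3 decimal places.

φ_{22} = (r_2 − r_1²) / (1 − r_1²)
r_1² = (-0.23)² = 0.0529
Numerator = 0.347 − 0.0529 = 0.2941; denominator = 1 − 0.0529 = 0.9471
φ_{22} = 0.2941 / 0.9471 = 0.311

0.311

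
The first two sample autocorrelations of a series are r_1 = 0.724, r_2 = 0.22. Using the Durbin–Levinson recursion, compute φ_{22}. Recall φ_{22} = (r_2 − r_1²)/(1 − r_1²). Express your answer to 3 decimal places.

-0.639

φ_{22} = (r_2 − r_1²) / (1 − r_1²)
r_1² = (0.724)² = 0.524176
Numerator = 0.22 − 0.5242 = -0.3042; denominator = 1 − 0.5242 = 0.4758
φ_{22} = -0.3042 / 0.4758 = -0.639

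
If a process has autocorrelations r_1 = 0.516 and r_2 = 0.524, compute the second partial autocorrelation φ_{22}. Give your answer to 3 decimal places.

φ_{22} = (r_2 − r_1²) / (1 − r_1²)
r_1² = (0.516)² = 0.266256
Numerator = 0.524 − 0.2663 = 0.2577; denominator = 1 − 0.2663 = 0.7337
φ_{22} = 0.2577 / 0.7337 = 0.351

0.351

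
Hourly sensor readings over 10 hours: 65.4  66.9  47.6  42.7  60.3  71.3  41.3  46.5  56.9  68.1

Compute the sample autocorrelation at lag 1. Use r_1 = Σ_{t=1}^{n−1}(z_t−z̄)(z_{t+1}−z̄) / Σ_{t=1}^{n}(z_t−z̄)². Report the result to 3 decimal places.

0.050

Mean z̄ = (65.4 + 66.9 + 47.6 + 42.7 + 60.3 + 71.3 + 41.3 + 46.5 + 56.9 + 68.1)/10 = 56.7000
Numerator Σ_{t=1}^{9}(z_t−z̄)(z_{t+1}−z̄) = 57.9600
Denominator Σ(z_t−z̄)² = 1155.8600
r_1 = 57.9600 / 1155.8600 = 0.050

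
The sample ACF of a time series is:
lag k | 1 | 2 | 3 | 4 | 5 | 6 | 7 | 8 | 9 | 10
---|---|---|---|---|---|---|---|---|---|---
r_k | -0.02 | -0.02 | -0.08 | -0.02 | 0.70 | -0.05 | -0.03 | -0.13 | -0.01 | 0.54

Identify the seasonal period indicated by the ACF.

The largest autocorrelation is r_5 = 0.70, with a weaker echo at lag 10 (0.54); the remaining lags stay at or below -0.01.
The dominant spike at lag 5 indicates a seasonal period of 5.

5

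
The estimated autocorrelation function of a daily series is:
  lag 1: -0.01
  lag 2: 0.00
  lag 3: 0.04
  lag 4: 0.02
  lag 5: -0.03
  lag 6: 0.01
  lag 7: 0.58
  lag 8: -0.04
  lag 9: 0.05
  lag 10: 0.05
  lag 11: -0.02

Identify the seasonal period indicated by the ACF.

The largest autocorrelation is r_7 = 0.58; the remaining lags stay at or below 0.05.
The dominant spike at lag 7 indicates a seasonal period of 7.

7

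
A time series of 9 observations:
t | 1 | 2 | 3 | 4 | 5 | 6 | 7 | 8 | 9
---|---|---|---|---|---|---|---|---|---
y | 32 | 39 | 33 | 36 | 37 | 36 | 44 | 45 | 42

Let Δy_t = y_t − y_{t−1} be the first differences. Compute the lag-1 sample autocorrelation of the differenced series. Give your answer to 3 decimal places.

First differences Δy: 7, -6, 3, 1, -1, 8, 1, -3
Mean of differences = 1.2500
Numerator Σ(Δy_t−Δȳ)(Δy_{t+1}−Δȳ) = -70.0625
Denominator Σ(Δy_t−Δȳ)² = 157.5000
r_1(Δy) = -70.0625 / 157.5000 = -0.445

-0.445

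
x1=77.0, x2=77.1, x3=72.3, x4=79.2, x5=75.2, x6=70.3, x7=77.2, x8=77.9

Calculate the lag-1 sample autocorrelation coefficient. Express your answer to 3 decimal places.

Mean x̄ = (77.0 + 77.1 + 72.3 + 79.2 + 75.2 + 70.3 + 77.2 + 77.9)/8 = 75.7750
Σ(x_t−x̄)(x_{t+1}−x̄) = (1.6231) + (-4.6044) + (-11.9019) + (-1.9694) + (3.1481) + (-7.8019) + (3.0281) = -18.4781
Denominator Σ(x_t−x̄)² = 63.9150
r_1 = -18.4781 / 63.9150 = -0.289

-0.289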